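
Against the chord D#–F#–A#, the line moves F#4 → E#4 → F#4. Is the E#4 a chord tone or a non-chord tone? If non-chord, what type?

Non-chord tone — a neighbor tone.

The harmony at that moment is D# minor triad (D#, F#, A#); E#4 is not a chord tone.
It is approached by step down from F#4 and left by step up to F#4.
Step away and step back to the same note — a neighbor tone (lower neighbor).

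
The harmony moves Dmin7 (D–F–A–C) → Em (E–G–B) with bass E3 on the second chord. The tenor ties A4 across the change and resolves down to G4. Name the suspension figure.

At the second chord the bass is E3. The suspended A4 lies a fourth above the bass; after resolving down by step to G4, the interval above the bass becomes a third.
Suspension figures are named by those two intervals: 4–3.

4–3 suspension.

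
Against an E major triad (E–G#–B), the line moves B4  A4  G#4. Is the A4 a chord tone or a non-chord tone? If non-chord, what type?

Non-chord tone — a passing tone.

The harmony at that moment is E major triad (E, G#, B); A4 is not a chord tone.
It is approached by step down from B4 and left by step down to G#4.
Step in, step out in the same direction — a passing tone.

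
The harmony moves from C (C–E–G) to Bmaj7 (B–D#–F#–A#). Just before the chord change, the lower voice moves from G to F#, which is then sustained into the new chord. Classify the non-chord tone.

The harmony at that moment is C major triad (C, E, G); F# is not a chord tone.
It is approached by step down from G and then sustained as the same pitch into the next harmony.
Arriving early and becoming a chord tone when the harmony changes — an anticipation.

F# is an anticipation.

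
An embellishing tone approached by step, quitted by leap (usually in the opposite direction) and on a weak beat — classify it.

Approach: by step. Departure: by leap. Metric position: weak.
Step in, leap out, from a weak position — an escape tone (échappée). (It is the mirror image of the appoggiatura, which leaps in and steps out on a strong beat.)

Escape tone.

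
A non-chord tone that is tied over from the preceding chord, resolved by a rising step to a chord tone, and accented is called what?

Retardation.

Approach: by preparation — the pitch is first a chord tone, then held (tied or repeated) while the harmony changes under it. Departure: up by step. Metric position: strong.
A prepared dissonance that resolves upward by step — a retardation. (The same figure resolving downward would be a suspension.)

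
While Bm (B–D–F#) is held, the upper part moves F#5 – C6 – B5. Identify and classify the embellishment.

The harmony at that moment is B minor triad (B, D, F#); C6 is not a chord tone.
It is approached by leap up from F#5 and left by step down to B5.
Leap in, step out — an appoggiatura.

C6 is an appoggiatura.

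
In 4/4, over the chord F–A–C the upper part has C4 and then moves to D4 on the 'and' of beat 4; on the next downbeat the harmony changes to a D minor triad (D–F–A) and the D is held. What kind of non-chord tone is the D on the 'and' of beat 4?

The harmony at that moment is F major triad (F, A, C); D4 is not a chord tone.
It is approached by step up from C4 and then sustained as the same pitch into the next harmony.
Arriving early and becoming a chord tone when the harmony changes — an anticipation.

Anticipation.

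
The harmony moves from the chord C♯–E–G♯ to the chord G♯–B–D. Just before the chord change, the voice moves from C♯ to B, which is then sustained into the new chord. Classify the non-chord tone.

The harmony at that moment is C♯ minor triad (C♯, E, G♯); B is not a chord tone.
It is approached by step down from C♯ and then sustained as the same pitch into the next harmony.
Arriving early and becoming a chord tone when the harmony changes — an anticipation.

B is an anticipation.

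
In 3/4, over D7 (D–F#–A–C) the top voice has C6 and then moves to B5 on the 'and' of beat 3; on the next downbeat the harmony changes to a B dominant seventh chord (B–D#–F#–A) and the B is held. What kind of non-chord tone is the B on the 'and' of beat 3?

Anticipation.

The harmony at that moment is D dominant seventh chord (D, F#, A, C); B5 is not a chord tone.
It is approached by step down from C6 and then sustained as the same pitch into the next harmony.
Arriving early and becoming a chord tone when the harmony changes — an anticipation.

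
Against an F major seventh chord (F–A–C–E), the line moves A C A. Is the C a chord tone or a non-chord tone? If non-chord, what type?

Chord tone (the fifth of F major seventh chord).

F major seventh chord contains F, A, C, E; C is the fifth, so it is a chord tone.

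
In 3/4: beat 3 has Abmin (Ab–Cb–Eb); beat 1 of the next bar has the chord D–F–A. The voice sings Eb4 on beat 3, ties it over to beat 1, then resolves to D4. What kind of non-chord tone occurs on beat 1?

The harmony at that moment is D minor triad (D, F, A); Eb4 is not a chord tone.
It is held over (the same pitch as the preceding Eb4) and left by step down to D4.
Held over from the previous chord and resolving down by step — a suspension.

Suspension.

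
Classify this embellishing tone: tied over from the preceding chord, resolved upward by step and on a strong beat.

Approach: by preparation — the pitch is first a chord tone, then held (tied or repeated) while the harmony changes under it. Departure: up by step. Metric position: strong.
A prepared dissonance that resolves upward by step — a retardation. (The same figure resolving downward would be a suspension.)

Retardation.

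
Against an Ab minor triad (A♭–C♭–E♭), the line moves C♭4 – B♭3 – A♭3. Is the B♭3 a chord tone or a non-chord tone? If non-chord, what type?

Non-chord tone — a passing tone.

The harmony at that moment is A♭ minor triad (A♭, C♭, E♭); B♭3 is not a chord tone.
It is approached by step down from C♭4 and left by step down to A♭3.
Step in, step out in the same direction — a passing tone.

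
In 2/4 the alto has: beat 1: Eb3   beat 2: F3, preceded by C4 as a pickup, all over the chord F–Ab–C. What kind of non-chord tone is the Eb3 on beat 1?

The harmony at that moment is F minor triad (F, Ab, C); Eb3 is not a chord tone.
It is approached by leap down from C4 and left by step up to F3.
Leap in, step out, metrically accented — an appoggiatura.

Appoggiatura.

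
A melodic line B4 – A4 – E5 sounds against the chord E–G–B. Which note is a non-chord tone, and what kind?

The harmony at that moment is E minor triad (E, G, B); A4 is not a chord tone.
It is approached by step down from B4 and left by leap up to E5.
Step in, leap out — an escape tone.

A4 is an escape tone.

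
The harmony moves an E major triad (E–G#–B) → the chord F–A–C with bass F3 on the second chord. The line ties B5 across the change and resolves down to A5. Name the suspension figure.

At the second chord the bass is F3. The suspended B5 lies a fourth above the bass; after resolving down by step to A5, the interval above the bass becomes a third.
Suspension figures are named by those two intervals: 4–3.

4–3 suspension.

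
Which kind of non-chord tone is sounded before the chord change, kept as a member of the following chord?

Approach: ahead of the chord change (typically by step), so it is dissonant against the current harmony. Departure: none — the same pitch is restated or held and is a chord tone of the new harmony.
Dissonant first, consonant once the harmony catches up: the note simply arrives early — an anticipation. (The reverse timing, consonant first and dissonant after the change, would be a suspension or retardation.)

Anticipation.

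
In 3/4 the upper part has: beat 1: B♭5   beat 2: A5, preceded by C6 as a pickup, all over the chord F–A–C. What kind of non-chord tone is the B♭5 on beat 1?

The harmony at that moment is F major triad (F, A, C); B♭5 is not a chord tone.
It is approached by step down from C6 and left by step down to A5.
Step in, step out in the same direction — a passing tone.

Passing tone.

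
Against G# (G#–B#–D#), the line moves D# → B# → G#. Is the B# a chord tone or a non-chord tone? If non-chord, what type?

Chord tone (the third of G# major triad).

G# major triad contains G#, B#, D#; B# is the third, so it is a chord tone.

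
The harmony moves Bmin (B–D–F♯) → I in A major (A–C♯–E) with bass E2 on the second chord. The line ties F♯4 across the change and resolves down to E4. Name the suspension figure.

9–8 suspension.

At the second chord the bass is E2. The suspended F♯4 lies a ninth above the bass; after resolving down by step to E4, the interval above the bass becomes an octave.
Suspension figures are named by those two intervals: 9–8.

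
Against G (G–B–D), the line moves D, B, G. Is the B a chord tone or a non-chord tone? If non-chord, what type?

Chord tone (the third of G major triad).

G major triad contains G, B, D; B is the third, so it is a chord tone.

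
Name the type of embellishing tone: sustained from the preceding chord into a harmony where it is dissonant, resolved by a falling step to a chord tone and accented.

Approach: by preparation — the pitch is first a chord tone, then held (tied or repeated) while the harmony changes under it. Departure: down by step. Metric position: strong.
A prepared dissonance that resolves downward by step — a suspension. (The same figure resolving upward would be a retardation.)

Suspension.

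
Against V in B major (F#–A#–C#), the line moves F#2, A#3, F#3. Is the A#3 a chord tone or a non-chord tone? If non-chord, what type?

F# major triad contains F#, A#, C#; A# is the third, so it is a chord tone.

Chord tone (the third of F# major triad).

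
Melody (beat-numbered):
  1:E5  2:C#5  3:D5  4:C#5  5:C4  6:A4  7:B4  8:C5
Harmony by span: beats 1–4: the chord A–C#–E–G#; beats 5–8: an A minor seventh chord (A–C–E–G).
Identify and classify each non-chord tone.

D5 (beat 3) — neighbor tone; B4 (beat 7) — passing tone.

The harmony at that moment is A major seventh chord (A, C#, E, G#); D5 is not a chord tone.
It is approached by step up from C#5 and left by step down to C#5.
Step away and step back to the same note — a neighbor tone (upper neighbor).
The harmony at that moment is A minor seventh chord (A, C, E, G); B4 is not a chord tone.
It is approached by step up from A4 and left by step up to C5.
Step in, step out in the same direction — a passing tone.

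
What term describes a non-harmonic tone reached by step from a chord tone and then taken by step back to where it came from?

Approach: by step. Departure: by step in the opposite direction, back to the starting pitch.
Stepwise on both sides but reversing to return to the same chord tone — a neighbor tone. (Had it continued onward in the same direction it would be a passing tone instead.)

Neighbor tone.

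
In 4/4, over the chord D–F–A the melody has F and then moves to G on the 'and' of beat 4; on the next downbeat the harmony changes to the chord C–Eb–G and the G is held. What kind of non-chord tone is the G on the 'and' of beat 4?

The harmony at that moment is D minor triad (D, F, A); G is not a chord tone.
It is approached by step up from F and then sustained as the same pitch into the next harmony.
Arriving early and becoming a chord tone when the harmony changes — an anticipation.

Anticipation.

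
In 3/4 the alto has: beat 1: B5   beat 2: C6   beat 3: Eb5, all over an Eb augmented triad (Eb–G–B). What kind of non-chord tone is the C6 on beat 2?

The harmony at that moment is Eb augmented triad (Eb, G, B); C6 is not a chord tone.
It is approached by step up from B5 and left by leap down to Eb5.
Step in, leap out, on a weak beat — an escape tone.

Escape tone.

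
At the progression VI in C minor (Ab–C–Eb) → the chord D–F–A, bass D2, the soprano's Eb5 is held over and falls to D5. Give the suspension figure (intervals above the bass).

At the second chord the bass is D2. The suspended Eb5 lies a ninth above the bass; after resolving down by step to D5, the interval above the bass becomes an octave.
Suspension figures are named by those two intervals: 9–8.

9–8 suspension.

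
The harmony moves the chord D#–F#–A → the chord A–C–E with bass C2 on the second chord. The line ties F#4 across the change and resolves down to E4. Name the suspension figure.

At the second chord the bass is C2. The suspended F#4 lies a fourth above the bass; after resolving down by step to E4, the interval above the bass becomes a third.
Suspension figures are named by those two intervals: 4–3.

4–3 suspension.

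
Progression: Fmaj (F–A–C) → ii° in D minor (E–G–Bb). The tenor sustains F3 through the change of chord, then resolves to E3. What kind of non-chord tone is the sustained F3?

F3 is a suspension.

The harmony at that moment is E diminished triad (E, G, Bb); F3 is not a chord tone.
It is held over (the same pitch as the preceding F3) and left by step down to E3.
Held over from the previous chord and resolving down by step — a suspension.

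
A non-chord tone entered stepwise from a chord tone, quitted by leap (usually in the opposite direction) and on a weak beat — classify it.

Approach: by step. Departure: by leap. Metric position: weak.
Step in, leap out, from a weak position — an escape tone (échappée). (It is the mirror image of the appoggiatura, which leaps in and steps out on a strong beat.)

Escape tone.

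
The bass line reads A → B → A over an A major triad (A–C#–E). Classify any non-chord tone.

B is a neighbor tone.

The harmony at that moment is A major triad (A, C#, E); B is not a chord tone.
It is approached by step up from A and left by step down to A.
Step away and step back to the same note — a neighbor tone (upper neighbor).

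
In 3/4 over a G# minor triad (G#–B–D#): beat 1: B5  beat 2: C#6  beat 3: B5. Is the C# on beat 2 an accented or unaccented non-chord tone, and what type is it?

The harmony at that moment is G# minor triad (G#, B, D#); C#6 is not a chord tone.
It is approached by step up from B5 and left by step down to B5.
Step away and step back to the same note — a neighbor tone (upper neighbor).
It falls on a weak beat, so it is unaccented.

Unaccented neighbor tone.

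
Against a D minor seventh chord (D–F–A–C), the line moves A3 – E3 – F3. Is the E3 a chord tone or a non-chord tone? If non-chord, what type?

Non-chord tone — an appoggiatura.

The harmony at that moment is D minor seventh chord (D, F, A, C); E3 is not a chord tone.
It is approached by leap down from A3 and left by step up to F3.
Leap in, step out — an appoggiatura.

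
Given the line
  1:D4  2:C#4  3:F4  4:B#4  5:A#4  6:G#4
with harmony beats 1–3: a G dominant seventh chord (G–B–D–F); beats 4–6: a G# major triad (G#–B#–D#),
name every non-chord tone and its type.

C#4 (beat 2) — escape tone; A#4 (beat 5) — passing tone.

The harmony at that moment is G dominant seventh chord (G, B, D, F); C#4 is not a chord tone.
It is approached by step down from D4 and left by leap up to F4.
Step in, leap out — an escape tone.
The harmony at that moment is G# major triad (G#, B#, D#); A#4 is not a chord tone.
It is approached by step down from B#4 and left by step down to G#4.
Step in, step out in the same direction — a passing tone.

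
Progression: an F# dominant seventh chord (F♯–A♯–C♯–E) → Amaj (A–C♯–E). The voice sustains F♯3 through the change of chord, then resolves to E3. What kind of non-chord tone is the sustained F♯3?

F♯3 is a suspension.

The harmony at that moment is A major triad (A, C♯, E); F♯3 is not a chord tone.
It is held over (the same pitch as the preceding F♯3) and left by step down to E3.
Held over from the previous chord and resolving down by step — a suspension.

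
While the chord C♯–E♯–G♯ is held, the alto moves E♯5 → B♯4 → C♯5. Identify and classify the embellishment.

The harmony at that moment is C♯ major triad (C♯, E♯, G♯); B♯4 is not a chord tone.
It is approached by leap down from E♯5 and left by step up to C♯5.
Leap in, step out — an appoggiatura.

B♯4 is an appoggiatura.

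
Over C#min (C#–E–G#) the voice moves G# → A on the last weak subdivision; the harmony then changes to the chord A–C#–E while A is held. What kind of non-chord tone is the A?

A is an anticipation.

The harmony at that moment is C# minor triad (C#, E, G#); A is not a chord tone.
It is approached by step up from G# and then sustained as the same pitch into the next harmony.
Arriving early and becoming a chord tone when the harmony changes — an anticipation.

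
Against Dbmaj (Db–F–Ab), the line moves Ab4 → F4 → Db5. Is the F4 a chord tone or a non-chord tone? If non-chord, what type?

Db major triad contains Db, F, Ab; F is the third, so it is a chord tone.

Chord tone (the third of Db major triad).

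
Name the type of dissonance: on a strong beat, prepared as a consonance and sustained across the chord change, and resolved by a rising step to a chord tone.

Approach: by preparation — the pitch is first a chord tone, then held (tied or repeated) while the harmony changes under it. Departure: up by step. Metric position: strong.
A prepared dissonance that resolves upward by step — a retardation. (The same figure resolving downward would be a suspension.)

Retardation.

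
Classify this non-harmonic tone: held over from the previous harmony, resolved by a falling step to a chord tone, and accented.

Approach: by preparation — the pitch is first a chord tone, then held (tied or repeated) while the harmony changes under it. Departure: down by step. Metric position: strong.
A prepared dissonance that resolves downward by step — a suspension. (The same figure resolving upward would be a retardation.)

Suspension.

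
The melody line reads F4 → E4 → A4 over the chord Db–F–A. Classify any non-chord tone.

E4 is an escape tone.

The harmony at that moment is Db augmented triad (Db, F, A); E4 is not a chord tone.
It is approached by step down from F4 and left by leap up to A4.
Step in, leap out — an escape tone.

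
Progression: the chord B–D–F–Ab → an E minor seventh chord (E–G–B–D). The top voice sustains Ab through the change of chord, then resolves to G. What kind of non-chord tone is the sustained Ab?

The harmony at that moment is E minor seventh chord (E, G, B, D); Ab is not a chord tone.
It is held over (the same pitch as the preceding Ab) and left by step down to G.
Held over from the previous chord and resolving down by step — a suspension.

Ab is a suspension.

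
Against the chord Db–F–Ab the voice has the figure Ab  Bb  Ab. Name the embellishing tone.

The harmony at that moment is Db major triad (Db, F, Ab); Bb is not a chord tone.
It is approached by step up from Ab and left by step down to Ab.
Step away and step back to the same note — a neighbor tone (upper neighbor).

Bb is a neighbor tone.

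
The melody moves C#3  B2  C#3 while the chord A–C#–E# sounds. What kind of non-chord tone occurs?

B2 is a neighbor tone.

The harmony at that moment is A augmented triad (A, C#, E#); B2 is not a chord tone.
It is approached by step down from C#3 and left by step up to C#3.
Step away and step back to the same note — a neighbor tone (lower neighbor).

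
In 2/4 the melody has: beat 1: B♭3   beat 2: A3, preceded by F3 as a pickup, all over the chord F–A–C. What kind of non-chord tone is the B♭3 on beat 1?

Appoggiatura.

The harmony at that moment is F major triad (F, A, C); B♭3 is not a chord tone.
It is approached by leap up from F3 and left by step down to A3.
Leap in, step out, metrically accented — an appoggiatura.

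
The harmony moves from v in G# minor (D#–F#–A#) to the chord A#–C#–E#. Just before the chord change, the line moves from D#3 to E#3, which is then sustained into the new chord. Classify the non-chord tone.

The harmony at that moment is D# minor triad (D#, F#, A#); E#3 is not a chord tone.
It is approached by step up from D#3 and then sustained as the same pitch into the next harmony.
Arriving early and becoming a chord tone when the harmony changes — an anticipation.

E#3 is an anticipation.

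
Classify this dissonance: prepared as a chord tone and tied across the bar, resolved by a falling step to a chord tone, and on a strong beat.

Suspension.

Approach: by preparation — the pitch is first a chord tone, then held (tied or repeated) while the harmony changes under it. Departure: down by step. Metric position: strong.
A prepared dissonance that resolves downward by step — a suspension. (The same figure resolving upward would be a retardation.)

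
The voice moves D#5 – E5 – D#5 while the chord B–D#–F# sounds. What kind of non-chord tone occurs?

The harmony at that moment is B major triad (B, D#, F#); E5 is not a chord tone.
It is approached by step up from D#5 and left by step down to D#5.
Step away and step back to the same note — a neighbor tone (upper neighbor).

E5 is a neighbor tone.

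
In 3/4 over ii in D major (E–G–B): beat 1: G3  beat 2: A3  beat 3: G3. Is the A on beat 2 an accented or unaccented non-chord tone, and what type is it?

Unaccented neighbor tone.

The harmony at that moment is E minor triad (E, G, B); A3 is not a chord tone.
It is approached by step up from G3 and left by step down to G3.
Step away and step back to the same note — a neighbor tone (upper neighbor).
It falls on a weak beat, so it is unaccented.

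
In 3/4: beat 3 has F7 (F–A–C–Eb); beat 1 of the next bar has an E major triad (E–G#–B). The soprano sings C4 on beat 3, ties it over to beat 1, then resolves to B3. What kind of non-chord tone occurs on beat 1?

The harmony at that moment is E major triad (E, G#, B); C4 is not a chord tone.
It is held over (the same pitch as the preceding C4) and left by step down to B3.
Held over from the previous chord and resolving down by step — a suspension.

Suspension.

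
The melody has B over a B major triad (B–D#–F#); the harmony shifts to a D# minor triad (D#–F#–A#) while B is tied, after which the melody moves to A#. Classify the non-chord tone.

B is a suspension.

The harmony at that moment is D# minor triad (D#, F#, A#); B is not a chord tone.
It is held over (the same pitch as the preceding B) and left by step down to A#.
Held over from the previous chord and resolving down by step — a suspension.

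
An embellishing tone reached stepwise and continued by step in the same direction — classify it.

Passing tone.

Approach: by step. Departure: by step, continuing in the same direction.
Stepwise on both sides with no change of direction means the note fills in the space between two different chord tones — a passing tone. (Had it turned back to its starting note it would be a neighbor tone instead.)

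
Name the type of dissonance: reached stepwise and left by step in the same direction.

Passing tone.

Approach: by step. Departure: by step, continuing in the same direction.
Stepwise on both sides with no change of direction means the note fills in the space between two different chord tones — a passing tone. (Had it turned back to its starting note it would be a neighbor tone instead.)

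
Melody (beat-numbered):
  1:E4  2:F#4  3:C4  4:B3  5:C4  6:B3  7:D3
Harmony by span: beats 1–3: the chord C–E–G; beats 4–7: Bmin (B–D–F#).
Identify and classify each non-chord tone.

The harmony at that moment is C major triad (C, E, G); F#4 is not a chord tone.
It is approached by step up from E4 and left by leap down to C4.
Step in, leap out — an escape tone.
The harmony at that moment is B minor triad (B, D, F#); C4 is not a chord tone.
It is approached by step up from B3 and left by step down to B3.
Step away and step back to the same note — a neighbor tone (upper neighbor).

F#4 (beat 2) — escape tone; C4 (beat 5) — neighbor tone.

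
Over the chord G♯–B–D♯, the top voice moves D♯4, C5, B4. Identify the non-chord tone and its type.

C5 is an appoggiatura.

The harmony at that moment is G♯ minor triad (G♯, B, D♯); C5 is not a chord tone.
It is approached by leap up from D♯4 and left by step down to B4.
Leap in, step out — an appoggiatura.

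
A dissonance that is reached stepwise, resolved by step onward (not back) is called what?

Passing tone.

Approach: by step. Departure: by step, continuing in the same direction.
Stepwise on both sides with no change of direction means the note fills in the space between two different chord tones — a passing tone. (Had it turned back to its starting note it would be a neighbor tone instead.)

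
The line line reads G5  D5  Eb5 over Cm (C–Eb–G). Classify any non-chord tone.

The harmony at that moment is C minor triad (C, Eb, G); D5 is not a chord tone.
It is approached by leap down from G5 and left by step up to Eb5.
Leap in, step out — an appoggiatura.

D5 is an appoggiatura.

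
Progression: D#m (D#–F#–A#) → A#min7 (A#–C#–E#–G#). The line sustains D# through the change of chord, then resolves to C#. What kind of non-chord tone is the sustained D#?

D# is a suspension.

The harmony at that moment is A# minor seventh chord (A#, C#, E#, G#); D# is not a chord tone.
It is held over (the same pitch as the preceding D#) and left by step down to C#.
Held over from the previous chord and resolving down by step — a suspension.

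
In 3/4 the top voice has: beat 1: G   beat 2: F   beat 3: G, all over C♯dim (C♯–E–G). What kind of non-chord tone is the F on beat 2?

The harmony at that moment is C♯ diminished triad (C♯, E, G); F is not a chord tone.
It is approached by step down from G and left by step up to G.
Step away and step back to the same note — a neighbor tone (lower neighbor).

Lower neighbor tone.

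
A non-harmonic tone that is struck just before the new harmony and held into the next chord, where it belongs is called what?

Anticipation.

Approach: ahead of the chord change (typically by step), so it is dissonant against the current harmony. Departure: none — the same pitch is restated or held and is a chord tone of the new harmony.
Dissonant first, consonant once the harmony catches up: the note simply arrives early — an anticipation. (The reverse timing, consonant first and dissonant after the change, would be a suspension or retardation.)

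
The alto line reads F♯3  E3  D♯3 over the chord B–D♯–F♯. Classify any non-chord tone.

The harmony at that moment is B major triad (B, D♯, F♯); E3 is not a chord tone.
It is approached by step down from F♯3 and left by step down to D♯3.
Step in, step out in the same direction — a passing tone.

E3 is a passing tone.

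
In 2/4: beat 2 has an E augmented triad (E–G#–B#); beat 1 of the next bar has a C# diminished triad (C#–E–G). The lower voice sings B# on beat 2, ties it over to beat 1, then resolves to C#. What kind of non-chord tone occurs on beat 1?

Retardation.

The harmony at that moment is C# diminished triad (C#, E, G); B# is not a chord tone.
It is held over (the same pitch as the preceding B#) and left by step up to C#.
Held over from the previous chord and resolving up by step — a retardation.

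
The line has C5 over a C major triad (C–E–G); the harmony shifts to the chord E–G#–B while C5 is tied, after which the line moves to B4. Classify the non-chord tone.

C5 is a suspension.

The harmony at that moment is E major triad (E, G#, B); C5 is not a chord tone.
It is held over (the same pitch as the preceding C5) and left by step down to B4.
Held over from the previous chord and resolving down by step — a suspension.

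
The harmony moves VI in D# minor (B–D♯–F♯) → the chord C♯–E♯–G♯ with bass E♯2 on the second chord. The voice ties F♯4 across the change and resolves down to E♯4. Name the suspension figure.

At the second chord the bass is E♯2. The suspended F♯4 lies a ninth above the bass; after resolving down by step to E♯4, the interval above the bass becomes an octave.
Suspension figures are named by those two intervals: 9–8.

9–8 suspension.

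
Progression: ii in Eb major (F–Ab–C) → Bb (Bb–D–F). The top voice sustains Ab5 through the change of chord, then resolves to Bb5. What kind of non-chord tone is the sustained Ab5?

The harmony at that moment is Bb major triad (Bb, D, F); Ab5 is not a chord tone.
It is held over (the same pitch as the preceding Ab5) and left by step up to Bb5.
Held over from the previous chord and resolving up by step — a retardation.

Ab5 is a retardation.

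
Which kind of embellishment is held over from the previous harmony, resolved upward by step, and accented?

Retardation.

Approach: by preparation — the pitch is first a chord tone, then held (tied or repeated) while the harmony changes under it. Departure: up by step. Metric position: strong.
A prepared dissonance that resolves upward by step — a retardation. (The same figure resolving downward would be a suspension.)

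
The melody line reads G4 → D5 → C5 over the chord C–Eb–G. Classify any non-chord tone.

The harmony at that moment is C minor triad (C, Eb, G); D5 is not a chord tone.
It is approached by leap up from G4 and left by step down to C5.
Leap in, step out — an appoggiatura.

D5 is an appoggiatura.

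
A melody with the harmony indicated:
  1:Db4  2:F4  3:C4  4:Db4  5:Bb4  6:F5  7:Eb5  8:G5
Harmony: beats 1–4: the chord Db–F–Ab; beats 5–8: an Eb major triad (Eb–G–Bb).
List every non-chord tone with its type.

The harmony at that moment is Db major triad (Db, F, Ab); C4 is not a chord tone.
It is approached by leap down from F4 and left by step up to Db4.
Leap in, step out — an appoggiatura.
The harmony at that moment is Eb major triad (Eb, G, Bb); F5 is not a chord tone.
It is approached by leap up from Bb4 and left by step down to Eb5.
Leap in, step out — an appoggiatura.

C4 (beat 3) — appoggiatura; F5 (beat 6) — appoggiatura.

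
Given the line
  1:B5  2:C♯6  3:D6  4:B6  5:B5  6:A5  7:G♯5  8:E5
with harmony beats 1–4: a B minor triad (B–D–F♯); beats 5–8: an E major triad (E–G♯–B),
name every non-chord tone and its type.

C♯6 (beat 2) — passing tone; A5 (beat 6) — passing tone.

The harmony at that moment is B minor triad (B, D, F♯); C♯6 is not a chord tone.
It is approached by step up from B5 and left by step up to D6.
Step in, step out in the same direction — a passing tone.
The harmony at that moment is E major triad (E, G♯, B); A5 is not a chord tone.
It is approached by step down from B5 and left by step down to G♯5.
Step in, step out in the same direction — a passing tone.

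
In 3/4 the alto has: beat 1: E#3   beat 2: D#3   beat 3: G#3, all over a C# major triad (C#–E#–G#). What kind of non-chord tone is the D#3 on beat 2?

The harmony at that moment is C# major triad (C#, E#, G#); D#3 is not a chord tone.
It is approached by step down from E#3 and left by leap up to G#3.
Step in, leap out, on a weak beat — an escape tone.

Escape tone.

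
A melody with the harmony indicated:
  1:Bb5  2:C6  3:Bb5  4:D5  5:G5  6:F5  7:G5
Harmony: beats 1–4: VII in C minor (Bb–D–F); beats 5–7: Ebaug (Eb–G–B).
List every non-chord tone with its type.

C6 (beat 2) — neighbor tone; F5 (beat 6) — neighbor tone.

The harmony at that moment is Bb major triad (Bb, D, F); C6 is not a chord tone.
It is approached by step up from Bb5 and left by step down to Bb5.
Step away and step back to the same note — a neighbor tone (upper neighbor).
The harmony at that moment is Eb augmented triad (Eb, G, B); F5 is not a chord tone.
It is approached by step down from G5 and left by step up to G5.
Step away and step back to the same note — a neighbor tone (lower neighbor).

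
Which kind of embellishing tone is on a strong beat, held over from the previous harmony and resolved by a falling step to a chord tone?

Suspension.

Approach: by preparation — the pitch is first a chord tone, then held (tied or repeated) while the harmony changes under it. Departure: down by step. Metric position: strong.
A prepared dissonance that resolves downward by step — a suspension. (The same figure resolving upward would be a retardation.)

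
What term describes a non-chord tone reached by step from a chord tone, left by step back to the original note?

Approach: by step. Departure: by step in the opposite direction, back to the starting pitch.
Stepwise on both sides but reversing to return to the same chord tone — a neighbor tone. (Had it continued onward in the same direction it would be a passing tone instead.)

Neighbor tone.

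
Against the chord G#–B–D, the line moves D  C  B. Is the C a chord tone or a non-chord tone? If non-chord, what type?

The harmony at that moment is G# diminished triad (G#, B, D); C is not a chord tone.
It is approached by step down from D and left by step down to B.
Step in, step out in the same direction — a passing tone.

Non-chord tone — a passing tone.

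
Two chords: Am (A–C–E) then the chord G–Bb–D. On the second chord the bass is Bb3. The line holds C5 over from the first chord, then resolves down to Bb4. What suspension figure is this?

9–8 suspension.

At the second chord the bass is Bb3. The suspended C5 lies a ninth above the bass; after resolving down by step to Bb4, the interval above the bass becomes an octave.
Suspension figures are named by those two intervals: 9–8.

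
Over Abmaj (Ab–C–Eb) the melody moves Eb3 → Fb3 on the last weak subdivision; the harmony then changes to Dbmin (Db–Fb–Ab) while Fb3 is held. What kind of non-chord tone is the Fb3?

The harmony at that moment is Ab major triad (Ab, C, Eb); Fb3 is not a chord tone.
It is approached by step up from Eb3 and then sustained as the same pitch into the next harmony.
Arriving early and becoming a chord tone when the harmony changes — an anticipation.

Fb3 is an anticipation.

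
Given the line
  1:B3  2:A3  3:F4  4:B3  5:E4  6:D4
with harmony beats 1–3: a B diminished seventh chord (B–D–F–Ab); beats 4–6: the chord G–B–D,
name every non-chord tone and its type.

A3 (beat 2) — escape tone; E4 (beat 5) — appoggiatura.

The harmony at that moment is B diminished seventh chord (B, D, F, Ab); A3 is not a chord tone.
It is approached by step down from B3 and left by leap up to F4.
Step in, leap out — an escape tone.
The harmony at that moment is G major triad (G, B, D); E4 is not a chord tone.
It is approached by leap up from B3 and left by step down to D4.
Leap in, step out — an appoggiatura.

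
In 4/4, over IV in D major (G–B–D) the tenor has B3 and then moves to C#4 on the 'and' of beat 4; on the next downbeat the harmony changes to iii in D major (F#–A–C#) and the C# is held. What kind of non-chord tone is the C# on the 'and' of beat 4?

The harmony at that moment is G major triad (G, B, D); C#4 is not a chord tone.
It is approached by step up from B3 and then sustained as the same pitch into the next harmony.
Arriving early and becoming a chord tone when the harmony changes — an anticipation.

Anticipation.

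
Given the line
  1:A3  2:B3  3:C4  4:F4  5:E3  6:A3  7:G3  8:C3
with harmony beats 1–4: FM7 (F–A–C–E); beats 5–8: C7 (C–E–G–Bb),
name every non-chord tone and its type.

The harmony at that moment is F major seventh chord (F, A, C, E); B3 is not a chord tone.
It is approached by step up from A3 and left by step up to C4.
Step in, step out in the same direction — a passing tone.
The harmony at that moment is C dominant seventh chord (C, E, G, Bb); A3 is not a chord tone.
It is approached by leap up from E3 and left by step down to G3.
Leap in, step out — an appoggiatura.

B3 (beat 2) — passing tone; A3 (beat 6) — appoggiatura.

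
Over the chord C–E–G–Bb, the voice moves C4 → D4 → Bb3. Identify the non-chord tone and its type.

The harmony at that moment is C dominant seventh chord (C, E, G, Bb); D4 is not a chord tone.
It is approached by step up from C4 and left by leap down to Bb3.
Step in, leap out — an escape tone.

D4 is an escape tone.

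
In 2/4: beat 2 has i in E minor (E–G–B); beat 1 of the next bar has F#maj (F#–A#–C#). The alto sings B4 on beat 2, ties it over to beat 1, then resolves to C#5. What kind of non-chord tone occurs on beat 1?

Retardation.

The harmony at that moment is F# major triad (F#, A#, C#); B4 is not a chord tone.
It is held over (the same pitch as the preceding B4) and left by step up to C#5.
Held over from the previous chord and resolving up by step — a retardation.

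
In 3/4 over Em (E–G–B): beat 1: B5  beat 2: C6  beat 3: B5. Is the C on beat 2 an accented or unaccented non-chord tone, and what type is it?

Unaccented neighbor tone.

The harmony at that moment is E minor triad (E, G, B); C6 is not a chord tone.
It is approached by step up from B5 and left by step down to B5.
Step away and step back to the same note — a neighbor tone (upper neighbor).
It falls on a weak beat, so it is unaccented.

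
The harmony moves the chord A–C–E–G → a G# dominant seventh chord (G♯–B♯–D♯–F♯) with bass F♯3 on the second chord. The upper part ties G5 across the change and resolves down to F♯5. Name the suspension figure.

At the second chord the bass is F♯3. The suspended G5 lies a ninth above the bass; after resolving down by step to F♯5, the interval above the bass becomes an octave.
Suspension figures are named by those two intervals: 9–8.

9–8 suspension.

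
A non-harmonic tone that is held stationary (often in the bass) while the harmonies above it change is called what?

Pedal tone.

Approach: none. Departure: none — a single pitch is sustained while the chords change around it, passing through harmonies that do not contain it.
No melodic motion at all; the dissonance is created entirely by the moving harmonies against the stationary note — a pedal tone (pedal point).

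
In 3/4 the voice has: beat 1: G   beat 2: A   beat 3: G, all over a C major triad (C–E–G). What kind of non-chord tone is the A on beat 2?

Upper neighbor tone.

The harmony at that moment is C major triad (C, E, G); A is not a chord tone.
It is approached by step up from G and left by step down to G.
Step away and step back to the same note — a neighbor tone (upper neighbor).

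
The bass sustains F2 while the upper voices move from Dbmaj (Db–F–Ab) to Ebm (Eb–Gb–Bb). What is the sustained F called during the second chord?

Pedal tone (pedal point).

The harmony at that moment is Eb minor triad (Eb, Gb, Bb); F2 is not a chord tone.
It is held over (the same pitch as the preceding F2) and then sustained as the same pitch into the next harmony.
Sustained through a change of harmony — a pedal tone.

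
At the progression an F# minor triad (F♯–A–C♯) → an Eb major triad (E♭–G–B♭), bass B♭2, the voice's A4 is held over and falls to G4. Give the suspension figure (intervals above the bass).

7–6 suspension.

At the second chord the bass is B♭2. The suspended A4 lies a seventh above the bass; after resolving down by step to G4, the interval above the bass becomes a sixth.
Suspension figures are named by those two intervals: 7–6.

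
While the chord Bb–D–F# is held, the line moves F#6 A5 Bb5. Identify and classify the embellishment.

The harmony at that moment is Bb augmented triad (Bb, D, F#); A5 is not a chord tone.
It is approached by leap down from F#6 and left by step up to Bb5.
Leap in, step out — an appoggiatura.

A5 is an appoggiatura.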